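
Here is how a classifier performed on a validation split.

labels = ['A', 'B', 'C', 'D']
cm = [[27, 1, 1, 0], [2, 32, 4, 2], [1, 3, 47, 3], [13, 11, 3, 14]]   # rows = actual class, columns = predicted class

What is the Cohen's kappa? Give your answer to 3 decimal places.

0.640

Observed agreement pₒ = trace/N = 120/164 = 0.7317
Expected agreement pₑ = Σ (rowᵢ·colᵢ)/N² = (29·43 + 40·47 + 54·55 + 41·19)/164² = 0.2557
κ = (pₒ − pₑ)/(1 − pₑ) = (0.7317 − 0.2557)/(1 − 0.2557) = 0.640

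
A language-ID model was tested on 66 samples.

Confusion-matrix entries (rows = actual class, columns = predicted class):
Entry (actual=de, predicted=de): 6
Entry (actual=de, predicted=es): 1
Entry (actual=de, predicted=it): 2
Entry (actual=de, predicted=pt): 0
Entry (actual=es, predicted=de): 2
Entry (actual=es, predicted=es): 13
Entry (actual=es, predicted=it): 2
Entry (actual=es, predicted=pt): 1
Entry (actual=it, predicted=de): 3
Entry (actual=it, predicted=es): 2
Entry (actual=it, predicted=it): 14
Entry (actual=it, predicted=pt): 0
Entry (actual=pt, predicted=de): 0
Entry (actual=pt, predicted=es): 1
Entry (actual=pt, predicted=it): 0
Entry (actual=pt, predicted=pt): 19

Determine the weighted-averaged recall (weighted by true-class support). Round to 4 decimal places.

Per-class recall (TP/(TP+FN)):
  de: TP=6, FN=1+2+0=3 → 6/9 = 0.66667
  es: TP=13, FN=2+2+1=5 → 13/18 = 0.72222
  it: TP=14, FN=3+2+0=5 → 14/19 = 0.73684
  pt: TP=19, FN=0+1+0=1 → 19/20 = 0.95000
Weighted-recall = Σ (supportᵢ/N)·recallᵢ with N=66: (9/66)·0.66667 + (18/66)·0.72222 + (19/66)·0.73684 + (20/66)·0.95000 = 0.7879

0.7879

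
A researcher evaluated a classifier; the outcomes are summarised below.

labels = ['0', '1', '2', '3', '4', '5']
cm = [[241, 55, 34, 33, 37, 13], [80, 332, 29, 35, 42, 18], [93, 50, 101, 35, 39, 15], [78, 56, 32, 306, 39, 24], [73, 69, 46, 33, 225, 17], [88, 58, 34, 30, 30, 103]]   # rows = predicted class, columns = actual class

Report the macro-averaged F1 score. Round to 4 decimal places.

0.4778

Per-class F1 score (2·TP/(2·TP+FP+FN)):
  0: TP=241, FP=55+34+33+37+13=172, FN=80+93+78+73+88=412 → 482/1066 = 0.45216
  1: TP=332, FP=80+29+35+42+18=204, FN=55+50+56+69+58=288 → 664/1156 = 0.57439
  2: TP=101, FP=93+50+35+39+15=232, FN=34+29+32+46+34=175 → 202/609 = 0.33169
  3: TP=306, FP=78+56+32+39+24=229, FN=33+35+35+33+30=166 → 612/1007 = 0.60775
  4: TP=225, FP=73+69+46+33+17=238, FN=37+42+39+39+30=187 → 450/875 = 0.51429
  5: TP=103, FP=88+58+34+30+30=240, FN=13+18+15+24+17=87 → 206/533 = 0.38649
Macro-F1 score = mean = (0.45216 + 0.57439 + 0.33169 + 0.60775 + 0.51429 + 0.38649) / 6 = 0.4778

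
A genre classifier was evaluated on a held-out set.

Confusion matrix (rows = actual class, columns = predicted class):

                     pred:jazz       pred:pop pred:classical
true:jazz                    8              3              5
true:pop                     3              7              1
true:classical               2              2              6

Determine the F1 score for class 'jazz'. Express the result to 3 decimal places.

Take TP from the diagonal, FP from the rest of the 'jazz' prediction marginal, FN from the rest of the 'jazz' actual marginal.
F1 score = 2·TP/(2·TP+FP+FN).
jazz: TP=8, FP=3+2=5, FN=3+5=8 → 16/29 = 0.5517

0.552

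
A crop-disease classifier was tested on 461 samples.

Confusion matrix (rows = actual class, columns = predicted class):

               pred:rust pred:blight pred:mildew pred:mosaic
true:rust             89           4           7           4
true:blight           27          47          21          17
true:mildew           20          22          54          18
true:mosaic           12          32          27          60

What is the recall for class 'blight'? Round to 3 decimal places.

Treat 'blight' as positive and all other classes as negative.
recall = TP/(TP+FN).
blight: TP=47, FN=27+21+17=65 → 47/112 = 0.4196

0.420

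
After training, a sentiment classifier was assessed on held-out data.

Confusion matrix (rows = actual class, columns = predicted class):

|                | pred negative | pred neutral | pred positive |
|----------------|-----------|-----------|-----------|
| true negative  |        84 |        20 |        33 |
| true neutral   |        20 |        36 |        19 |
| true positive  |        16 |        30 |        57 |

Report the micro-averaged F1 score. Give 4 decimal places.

Micro-averaging pools counts across classes: ΣTP=177, ΣFP=138, ΣFN=138.
Micro-F1 score = 2·TP/(2·TP+FP+FN) on pooled counts = 0.5619 (equals overall accuracy in single-label multiclass).

0.5619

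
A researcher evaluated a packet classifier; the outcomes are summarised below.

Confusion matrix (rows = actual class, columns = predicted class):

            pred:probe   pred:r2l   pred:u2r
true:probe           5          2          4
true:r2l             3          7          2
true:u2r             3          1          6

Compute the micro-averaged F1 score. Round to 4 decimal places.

0.5455

Micro-averaging pools counts across classes: ΣTP=18, ΣFP=15, ΣFN=15.
Micro-F1 score = 2·TP/(2·TP+FP+FN) on pooled counts = 0.5455 (equals overall accuracy in single-label multiclass).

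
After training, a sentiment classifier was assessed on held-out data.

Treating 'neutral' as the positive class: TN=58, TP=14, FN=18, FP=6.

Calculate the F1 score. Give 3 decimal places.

0.538

Precision = TP/(TP+FP) = 14/20 = 0.7000
Recall = TP/(TP+FN) = 14/32 = 0.4375
F1 = 2·TP/(2·TP+FP+FN) = 28/52 = 0.538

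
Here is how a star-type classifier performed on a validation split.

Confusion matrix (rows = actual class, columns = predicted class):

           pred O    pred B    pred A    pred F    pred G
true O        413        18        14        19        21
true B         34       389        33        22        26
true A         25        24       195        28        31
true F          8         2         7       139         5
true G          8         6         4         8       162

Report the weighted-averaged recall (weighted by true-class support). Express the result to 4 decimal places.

Per-class recall (TP/(TP+FN)):
  O: TP=413, FN=18+14+19+21=72 → 413/485 = 0.85155
  B: TP=389, FN=34+33+22+26=115 → 389/504 = 0.77183
  A: TP=195, FN=25+24+28+31=108 → 195/303 = 0.64356
  F: TP=139, FN=8+2+7+5=22 → 139/161 = 0.86335
  G: TP=162, FN=8+6+4+8=26 → 162/188 = 0.86170
Weighted-recall = Σ (supportᵢ/N)·recallᵢ with N=1641: (485/1641)·0.85155 + (504/1641)·0.77183 + (303/1641)·0.64356 + (161/1641)·0.86335 + (188/1641)·0.86170 = 0.7910

0.7910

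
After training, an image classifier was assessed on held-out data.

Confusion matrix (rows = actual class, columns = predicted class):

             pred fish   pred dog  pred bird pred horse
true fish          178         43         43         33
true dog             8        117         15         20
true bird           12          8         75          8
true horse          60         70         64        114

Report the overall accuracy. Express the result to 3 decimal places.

0.558

Accuracy = trace / total = (178+117+75+114=484) / 868 = 484/868 = 0.558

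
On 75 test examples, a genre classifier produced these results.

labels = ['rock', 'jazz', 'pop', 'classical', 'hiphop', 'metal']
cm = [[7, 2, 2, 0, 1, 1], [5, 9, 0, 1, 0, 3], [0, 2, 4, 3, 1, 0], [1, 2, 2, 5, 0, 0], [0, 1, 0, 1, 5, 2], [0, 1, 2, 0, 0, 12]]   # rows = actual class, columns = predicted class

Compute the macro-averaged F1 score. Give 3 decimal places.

0.551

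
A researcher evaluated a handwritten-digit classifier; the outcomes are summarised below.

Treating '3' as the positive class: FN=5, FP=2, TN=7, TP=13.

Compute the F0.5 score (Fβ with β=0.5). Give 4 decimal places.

Fβ = (1+β²)·TP / ((1+β²)·TP + β²·FN + FP), with β²=1/4
= 1.25·13 / (1.25·13 + 0.25·5 + 2) = 0.8333

0.8333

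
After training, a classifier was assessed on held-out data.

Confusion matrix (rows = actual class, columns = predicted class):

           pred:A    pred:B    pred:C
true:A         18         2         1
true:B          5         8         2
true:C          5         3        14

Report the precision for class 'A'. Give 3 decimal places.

0.643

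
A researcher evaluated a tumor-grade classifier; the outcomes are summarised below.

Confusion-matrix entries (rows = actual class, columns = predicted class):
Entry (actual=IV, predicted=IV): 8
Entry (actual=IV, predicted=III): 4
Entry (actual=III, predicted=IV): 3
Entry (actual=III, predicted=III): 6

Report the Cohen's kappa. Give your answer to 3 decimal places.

0.329

Observed agreement pₒ = trace/N = 14/21 = 0.6667
Expected agreement pₑ = Σ (rowᵢ·colᵢ)/N² = (12·11 + 9·10)/21² = 0.5034
κ = (pₒ − pₑ)/(1 − pₑ) = (0.6667 − 0.5034)/(1 − 0.5034) = 0.329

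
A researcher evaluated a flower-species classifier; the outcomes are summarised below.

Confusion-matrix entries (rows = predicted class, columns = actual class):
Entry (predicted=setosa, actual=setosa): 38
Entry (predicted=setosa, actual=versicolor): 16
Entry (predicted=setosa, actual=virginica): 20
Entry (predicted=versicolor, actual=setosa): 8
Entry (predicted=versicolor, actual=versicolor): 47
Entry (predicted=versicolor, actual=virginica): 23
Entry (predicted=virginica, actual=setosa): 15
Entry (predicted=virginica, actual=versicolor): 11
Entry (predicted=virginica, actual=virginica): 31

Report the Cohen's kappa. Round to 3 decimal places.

Observed agreement pₒ = trace/N = 116/209 = 0.5550
Expected agreement pₑ = Σ (rowᵢ·colᵢ)/N² = (61·74 + 74·78 + 74·57)/209² = 0.3320
κ = (pₒ − pₑ)/(1 − pₑ) = (0.5550 − 0.3320)/(1 − 0.3320) = 0.334

0.334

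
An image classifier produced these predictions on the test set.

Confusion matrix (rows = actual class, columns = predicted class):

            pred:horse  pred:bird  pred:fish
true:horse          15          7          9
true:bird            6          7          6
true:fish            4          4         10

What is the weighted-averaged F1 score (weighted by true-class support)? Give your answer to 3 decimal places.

0.473

Per-class F1 score (2·TP/(2·TP+FP+FN)):
  horse: TP=15, FP=6+4=10, FN=7+9=16 → 30/56 = 0.5357
  bird: TP=7, FP=7+4=11, FN=6+6=12 → 14/37 = 0.3784
  fish: TP=10, FP=9+6=15, FN=4+4=8 → 20/43 = 0.4651
Weighted-F1 score = Σ (supportᵢ/N)·F1 scoreᵢ with N=68: (31/68)·0.5357 + (19/68)·0.3784 + (18/68)·0.4651 = 0.473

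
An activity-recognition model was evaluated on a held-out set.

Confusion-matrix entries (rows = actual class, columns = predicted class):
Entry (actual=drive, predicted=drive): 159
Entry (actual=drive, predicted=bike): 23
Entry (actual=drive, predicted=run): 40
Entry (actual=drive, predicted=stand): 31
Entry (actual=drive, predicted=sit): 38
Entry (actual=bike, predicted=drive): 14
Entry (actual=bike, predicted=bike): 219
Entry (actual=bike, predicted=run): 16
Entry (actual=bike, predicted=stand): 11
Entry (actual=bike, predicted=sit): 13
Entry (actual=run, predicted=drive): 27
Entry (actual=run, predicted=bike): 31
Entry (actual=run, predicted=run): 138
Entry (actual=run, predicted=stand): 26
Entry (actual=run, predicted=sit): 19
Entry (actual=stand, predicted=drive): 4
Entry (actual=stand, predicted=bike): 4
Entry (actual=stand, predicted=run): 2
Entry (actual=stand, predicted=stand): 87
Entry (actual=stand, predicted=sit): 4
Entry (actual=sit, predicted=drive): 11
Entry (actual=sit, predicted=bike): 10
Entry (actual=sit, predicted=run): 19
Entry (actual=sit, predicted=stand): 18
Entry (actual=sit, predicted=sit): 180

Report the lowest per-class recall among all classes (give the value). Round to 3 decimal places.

Per-class recall (TP/(TP+FN)):
  drive: TP=159, FN=23+40+31+38=132 → 159/291 = 0.5464
  bike: TP=219, FN=14+16+11+13=54 → 219/273 = 0.8022
  run: TP=138, FN=27+31+26+19=103 → 138/241 = 0.5726
  stand: TP=87, FN=4+4+2+4=14 → 87/101 = 0.8614
  sit: TP=180, FN=11+10+19+18=58 → 180/238 = 0.7563
Lowest is class 'drive' with recall = 0.546.

0.546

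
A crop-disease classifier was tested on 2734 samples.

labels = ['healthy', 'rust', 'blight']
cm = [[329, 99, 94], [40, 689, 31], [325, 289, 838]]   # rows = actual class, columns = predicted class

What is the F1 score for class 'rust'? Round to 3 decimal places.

0.750

F1 score = 2·TP/(2·TP+FP+FN).
rust: TP=689, FP=99+289=388, FN=40+31=71 → 1378/1837 = 0.7501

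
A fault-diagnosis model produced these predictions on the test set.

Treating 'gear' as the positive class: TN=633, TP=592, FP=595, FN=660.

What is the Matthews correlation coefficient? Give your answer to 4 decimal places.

MCC = (TP·TN − FP·FN) / √((TP+FP)(TP+FN)(TN+FP)(TN+FN))
Numerator = 592·633 − 595·660 = -17964
Denominator = √(1187·1252·1228·1293) = √2359673631696 = 1536122.9221
MCC = -17964 / 1536122.9221 = -0.0117

-0.0117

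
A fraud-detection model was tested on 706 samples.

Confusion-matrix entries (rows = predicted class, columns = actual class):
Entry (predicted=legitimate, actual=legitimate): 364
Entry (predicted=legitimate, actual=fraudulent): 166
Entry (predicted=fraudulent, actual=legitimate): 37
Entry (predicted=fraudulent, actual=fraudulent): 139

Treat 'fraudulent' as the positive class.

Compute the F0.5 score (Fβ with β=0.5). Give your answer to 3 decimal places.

0.689

Fβ = (1+β²)·TP / ((1+β²)·TP + β²·FN + FP), with β²=1/4
= 1.25·139 / (1.25·139 + 0.25·166 + 37) = 0.689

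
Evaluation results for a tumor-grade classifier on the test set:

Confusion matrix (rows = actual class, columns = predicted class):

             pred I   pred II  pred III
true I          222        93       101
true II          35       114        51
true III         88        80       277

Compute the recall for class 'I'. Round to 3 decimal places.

0.534

Treat 'I' as positive and all other classes as negative.
recall = TP/(TP+FN).
I: TP=222, FN=93+101=194 → 222/416 = 0.5337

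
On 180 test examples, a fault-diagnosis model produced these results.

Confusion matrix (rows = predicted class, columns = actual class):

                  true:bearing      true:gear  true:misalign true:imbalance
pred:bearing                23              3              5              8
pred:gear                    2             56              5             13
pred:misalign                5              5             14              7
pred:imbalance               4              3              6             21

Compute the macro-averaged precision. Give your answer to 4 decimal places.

0.5990

Per-class precision (TP/(TP+FP)):
  bearing: TP=23, FP=3+5+8=16 → 23/39 = 0.58974
  gear: TP=56, FP=2+5+13=20 → 56/76 = 0.73684
  misalign: TP=14, FP=5+5+7=17 → 14/31 = 0.45161
  imbalance: TP=21, FP=4+3+6=13 → 21/34 = 0.61765
Macro-precision = mean = (0.58974 + 0.73684 + 0.45161 + 0.61765) / 4 = 0.5990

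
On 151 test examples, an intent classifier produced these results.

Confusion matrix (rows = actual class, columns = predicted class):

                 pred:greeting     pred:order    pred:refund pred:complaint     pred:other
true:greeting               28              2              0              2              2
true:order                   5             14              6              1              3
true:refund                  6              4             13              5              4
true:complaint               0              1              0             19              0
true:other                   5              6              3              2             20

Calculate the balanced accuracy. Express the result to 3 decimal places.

0.644

Balanced accuracy = mean of per-class recall.
  greeting: recall = 28/34 = 0.8235
  order: recall = 14/29 = 0.4828
  refund: recall = 13/32 = 0.4063
  complaint: recall = 19/20 = 0.9500
  other: recall = 20/36 = 0.5556
Mean = (0.8235 + 0.4828 + 0.4063 + 0.9500 + 0.5556) / 5 = 0.644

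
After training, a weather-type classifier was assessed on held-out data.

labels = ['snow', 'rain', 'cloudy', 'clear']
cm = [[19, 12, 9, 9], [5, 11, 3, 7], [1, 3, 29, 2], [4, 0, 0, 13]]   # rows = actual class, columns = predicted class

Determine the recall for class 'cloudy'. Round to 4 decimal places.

0.8286

recall = TP/(TP+FN).
cloudy: TP=29, FN=1+3+2=6 → 29/35 = 0.82857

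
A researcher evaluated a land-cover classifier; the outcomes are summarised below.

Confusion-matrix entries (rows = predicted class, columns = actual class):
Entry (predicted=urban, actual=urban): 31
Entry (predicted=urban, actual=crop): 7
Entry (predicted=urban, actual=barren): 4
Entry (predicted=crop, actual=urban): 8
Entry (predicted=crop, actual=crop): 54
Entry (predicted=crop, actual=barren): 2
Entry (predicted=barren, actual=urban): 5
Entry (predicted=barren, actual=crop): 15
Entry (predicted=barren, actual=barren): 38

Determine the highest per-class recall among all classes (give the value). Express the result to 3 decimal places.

0.864

Per-class recall (TP/(TP+FN)):
  urban: TP=31, FN=8+5=13 → 31/44 = 0.7045
  crop: TP=54, FN=7+15=22 → 54/76 = 0.7105
  barren: TP=38, FN=4+2=6 → 38/44 = 0.8636
Highest is class 'barren' with recall = 0.864.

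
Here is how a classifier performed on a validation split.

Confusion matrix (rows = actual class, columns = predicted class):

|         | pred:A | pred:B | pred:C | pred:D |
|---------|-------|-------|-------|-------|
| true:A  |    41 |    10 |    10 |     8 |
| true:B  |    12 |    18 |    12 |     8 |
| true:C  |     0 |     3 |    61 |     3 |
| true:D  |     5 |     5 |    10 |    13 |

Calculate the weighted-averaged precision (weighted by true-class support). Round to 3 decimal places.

0.599

Per-class precision (TP/(TP+FP)):
  A: TP=41, FP=12+0+5=17 → 41/58 = 0.7069
  B: TP=18, FP=10+3+5=18 → 18/36 = 0.5000
  C: TP=61, FP=10+12+10=32 → 61/93 = 0.6559
  D: TP=13, FP=8+8+3=19 → 13/32 = 0.4063
Weighted-precision = Σ (supportᵢ/N)·precisionᵢ with N=219: (69/219)·0.7069 + (50/219)·0.5000 + (67/219)·0.6559 + (33/219)·0.4063 = 0.599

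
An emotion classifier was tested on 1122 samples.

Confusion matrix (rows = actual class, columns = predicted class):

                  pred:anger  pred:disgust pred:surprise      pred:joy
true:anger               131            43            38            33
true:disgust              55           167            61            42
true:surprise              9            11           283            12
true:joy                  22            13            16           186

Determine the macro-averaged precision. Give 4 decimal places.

0.6774

Per-class precision (TP/(TP+FP)):
  anger: TP=131, FP=55+9+22=86 → 131/217 = 0.60369
  disgust: TP=167, FP=43+11+13=67 → 167/234 = 0.71368
  surprise: TP=283, FP=38+61+16=115 → 283/398 = 0.71106
  joy: TP=186, FP=33+42+12=87 → 186/273 = 0.68132
Macro-precision = mean = (0.60369 + 0.71368 + 0.71106 + 0.68132) / 4 = 0.6774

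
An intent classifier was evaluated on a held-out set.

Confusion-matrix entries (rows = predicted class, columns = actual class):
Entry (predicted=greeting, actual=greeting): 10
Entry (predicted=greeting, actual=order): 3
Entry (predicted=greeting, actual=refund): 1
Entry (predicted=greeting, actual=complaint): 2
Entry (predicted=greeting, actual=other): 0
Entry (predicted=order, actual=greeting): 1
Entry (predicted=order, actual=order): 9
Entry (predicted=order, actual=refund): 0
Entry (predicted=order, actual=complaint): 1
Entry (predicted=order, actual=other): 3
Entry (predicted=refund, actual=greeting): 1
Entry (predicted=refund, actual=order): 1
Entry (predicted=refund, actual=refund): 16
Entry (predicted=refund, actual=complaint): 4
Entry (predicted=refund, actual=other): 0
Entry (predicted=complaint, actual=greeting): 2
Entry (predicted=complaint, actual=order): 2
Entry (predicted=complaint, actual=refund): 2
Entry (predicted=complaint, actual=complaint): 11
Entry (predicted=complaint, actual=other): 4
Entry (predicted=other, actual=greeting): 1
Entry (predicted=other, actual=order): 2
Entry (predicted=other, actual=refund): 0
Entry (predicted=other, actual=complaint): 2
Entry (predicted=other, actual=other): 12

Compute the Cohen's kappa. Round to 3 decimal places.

0.554

Observed agreement pₒ = trace/N = 58/90 = 0.6444
Expected agreement pₑ = Σ (rowᵢ·colᵢ)/N² = (15·16 + 17·14 + 19·22 + 20·21 + 19·17)/90² = 0.2023
κ = (pₒ − pₑ)/(1 − pₑ) = (0.6444 − 0.2023)/(1 − 0.2023) = 0.554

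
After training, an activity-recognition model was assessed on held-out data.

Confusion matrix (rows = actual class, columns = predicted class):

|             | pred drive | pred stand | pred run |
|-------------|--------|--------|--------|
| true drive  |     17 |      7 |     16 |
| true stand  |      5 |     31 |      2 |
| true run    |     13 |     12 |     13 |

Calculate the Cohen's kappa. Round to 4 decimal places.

0.2894

Observed agreement pₒ = trace/N = 61/116 = 0.52586
Expected agreement pₑ = Σ (rowᵢ·colᵢ)/N² = (40·35 + 38·50 + 38·31)/116² = 0.33279
κ = (pₒ − pₑ)/(1 − pₑ) = (0.52586 − 0.33279)/(1 − 0.33279) = 0.2894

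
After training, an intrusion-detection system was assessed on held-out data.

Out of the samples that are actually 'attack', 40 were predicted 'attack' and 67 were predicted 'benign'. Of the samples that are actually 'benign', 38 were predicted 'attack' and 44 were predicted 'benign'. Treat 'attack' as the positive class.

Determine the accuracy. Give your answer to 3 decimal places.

0.444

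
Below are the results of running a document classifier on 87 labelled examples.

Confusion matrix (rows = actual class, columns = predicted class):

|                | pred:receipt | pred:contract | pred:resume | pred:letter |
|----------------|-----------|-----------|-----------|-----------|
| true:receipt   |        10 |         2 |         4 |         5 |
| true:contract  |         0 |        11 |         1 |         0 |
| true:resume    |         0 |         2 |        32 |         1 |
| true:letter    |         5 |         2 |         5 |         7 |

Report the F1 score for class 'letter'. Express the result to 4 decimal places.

0.4375

One-vs-rest for 'letter': TP = diagonal; FP = other classes predicted 'letter'; FN = 'letter' predicted as other.
F1 score = 2·TP/(2·TP+FP+FN).
letter: TP=7, FP=5+0+1=6, FN=5+2+5=12 → 14/32 = 0.43750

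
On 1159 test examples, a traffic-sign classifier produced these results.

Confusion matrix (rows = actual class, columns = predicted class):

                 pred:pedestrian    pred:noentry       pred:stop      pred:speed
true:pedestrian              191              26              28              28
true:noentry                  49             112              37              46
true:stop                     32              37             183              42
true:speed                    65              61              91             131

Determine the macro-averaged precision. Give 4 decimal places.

Per-class precision (TP/(TP+FP)):
  pedestrian: TP=191, FP=49+32+65=146 → 191/337 = 0.56677
  noentry: TP=112, FP=26+37+61=124 → 112/236 = 0.47458
  stop: TP=183, FP=28+37+91=156 → 183/339 = 0.53982
  speed: TP=131, FP=28+46+42=116 → 131/247 = 0.53036
Macro-precision = mean = (0.56677 + 0.47458 + 0.53982 + 0.53036) / 4 = 0.5279

0.5279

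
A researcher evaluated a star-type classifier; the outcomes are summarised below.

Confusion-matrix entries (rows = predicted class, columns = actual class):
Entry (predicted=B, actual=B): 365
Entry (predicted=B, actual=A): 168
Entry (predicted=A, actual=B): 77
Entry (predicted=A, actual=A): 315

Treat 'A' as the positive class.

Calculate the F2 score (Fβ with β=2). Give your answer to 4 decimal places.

0.6777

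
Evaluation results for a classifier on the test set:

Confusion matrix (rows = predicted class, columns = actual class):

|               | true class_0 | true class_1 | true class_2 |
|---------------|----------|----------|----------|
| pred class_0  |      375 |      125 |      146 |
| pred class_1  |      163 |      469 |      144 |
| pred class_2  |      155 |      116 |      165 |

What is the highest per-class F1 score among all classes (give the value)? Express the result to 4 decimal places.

Per-class F1 score (2·TP/(2·TP+FP+FN)):
  class_0: TP=375, FP=125+146=271, FN=163+155=318 → 750/1339 = 0.56012
  class_1: TP=469, FP=163+144=307, FN=125+116=241 → 938/1486 = 0.63122
  class_2: TP=165, FP=155+116=271, FN=146+144=290 → 330/891 = 0.37037
Highest is class 'class_1' with F1 score = 0.6312.

0.6312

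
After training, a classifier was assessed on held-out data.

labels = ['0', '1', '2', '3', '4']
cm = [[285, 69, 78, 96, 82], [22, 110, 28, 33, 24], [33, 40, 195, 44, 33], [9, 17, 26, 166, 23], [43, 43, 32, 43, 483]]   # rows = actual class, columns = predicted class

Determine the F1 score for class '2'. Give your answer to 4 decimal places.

0.5540

One-vs-rest for '2': TP = diagonal; FP = other classes predicted '2'; FN = '2' predicted as other.
F1 score = 2·TP/(2·TP+FP+FN).
2: TP=195, FP=78+28+26+32=164, FN=33+40+44+33=150 → 390/704 = 0.55398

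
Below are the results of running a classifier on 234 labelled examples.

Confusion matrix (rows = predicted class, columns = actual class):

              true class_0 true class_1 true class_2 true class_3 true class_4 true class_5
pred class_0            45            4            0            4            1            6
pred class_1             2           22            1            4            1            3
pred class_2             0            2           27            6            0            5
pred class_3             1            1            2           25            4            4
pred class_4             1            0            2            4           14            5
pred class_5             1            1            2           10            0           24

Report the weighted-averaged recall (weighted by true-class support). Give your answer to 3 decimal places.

Per-class recall (TP/(TP+FN)):
  class_0: TP=45, FN=2+0+1+1+1=5 → 45/50 = 0.9000
  class_1: TP=22, FN=4+2+1+0+1=8 → 22/30 = 0.7333
  class_2: TP=27, FN=0+1+2+2+2=7 → 27/34 = 0.7941
  class_3: TP=25, FN=4+4+6+4+10=28 → 25/53 = 0.4717
  class_4: TP=14, FN=1+1+0+4+0=6 → 14/20 = 0.7000
  class_5: TP=24, FN=6+3+5+4+5=23 → 24/47 = 0.5106
Weighted-recall = Σ (supportᵢ/N)·recallᵢ with N=234: (50/234)·0.9000 + (30/234)·0.7333 + (34/234)·0.7941 + (53/234)·0.4717 + (20/234)·0.7000 + (47/234)·0.5106 = 0.671

0.671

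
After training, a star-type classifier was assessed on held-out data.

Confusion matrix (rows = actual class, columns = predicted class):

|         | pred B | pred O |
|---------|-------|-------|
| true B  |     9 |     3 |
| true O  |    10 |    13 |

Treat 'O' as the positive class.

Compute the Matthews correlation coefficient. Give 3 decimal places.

MCC = (TP·TN − FP·FN) / √((TP+FP)(TP+FN)(TN+FP)(TN+FN))
Numerator = 13·9 − 3·10 = 87
Denominator = √(16·23·12·19) = √83904 = 289.6619
MCC = 87 / 289.6619 = 0.300

0.300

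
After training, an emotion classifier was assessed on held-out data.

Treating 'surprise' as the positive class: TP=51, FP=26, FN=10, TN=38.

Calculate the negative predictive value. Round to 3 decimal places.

NPV = TN/(TN+FN) = 38/(38+10) = 0.792

0.792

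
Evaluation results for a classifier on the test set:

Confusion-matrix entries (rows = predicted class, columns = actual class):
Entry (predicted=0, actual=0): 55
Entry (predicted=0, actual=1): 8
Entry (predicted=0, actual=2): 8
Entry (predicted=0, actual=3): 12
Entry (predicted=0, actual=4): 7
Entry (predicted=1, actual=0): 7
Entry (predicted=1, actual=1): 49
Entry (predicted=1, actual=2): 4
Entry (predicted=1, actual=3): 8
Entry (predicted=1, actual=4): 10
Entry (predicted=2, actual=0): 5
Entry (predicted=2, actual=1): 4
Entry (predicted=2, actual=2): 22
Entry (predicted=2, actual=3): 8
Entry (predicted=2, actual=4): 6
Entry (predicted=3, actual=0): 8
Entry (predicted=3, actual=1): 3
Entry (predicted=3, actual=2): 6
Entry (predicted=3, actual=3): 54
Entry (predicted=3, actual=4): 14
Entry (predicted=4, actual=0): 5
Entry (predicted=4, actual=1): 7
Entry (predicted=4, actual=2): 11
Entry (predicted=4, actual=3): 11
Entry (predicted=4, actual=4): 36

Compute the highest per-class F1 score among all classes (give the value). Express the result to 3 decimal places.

Per-class F1 score (2·TP/(2·TP+FP+FN)):
  0: TP=55, FP=8+8+12+7=35, FN=7+5+8+5=25 → 110/170 = 0.6471
  1: TP=49, FP=7+4+8+10=29, FN=8+4+3+7=22 → 98/149 = 0.6577
  2: TP=22, FP=5+4+8+6=23, FN=8+4+6+11=29 → 44/96 = 0.4583
  3: TP=54, FP=8+3+6+14=31, FN=12+8+8+11=39 → 108/178 = 0.6067
  4: TP=36, FP=5+7+11+11=34, FN=7+10+6+14=37 → 72/143 = 0.5035
Highest is class '1' with F1 score = 0.658.

0.658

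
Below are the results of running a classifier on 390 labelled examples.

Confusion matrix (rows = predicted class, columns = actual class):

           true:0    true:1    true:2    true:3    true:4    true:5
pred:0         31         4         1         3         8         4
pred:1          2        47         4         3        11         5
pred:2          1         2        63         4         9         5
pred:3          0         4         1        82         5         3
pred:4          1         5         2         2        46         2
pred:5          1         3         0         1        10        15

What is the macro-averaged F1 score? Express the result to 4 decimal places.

Per-class F1 score (2·TP/(2·TP+FP+FN)):
  0: TP=31, FP=4+1+3+8+4=20, FN=2+1+0+1+1=5 → 62/87 = 0.71264
  1: TP=47, FP=2+4+3+11+5=25, FN=4+2+4+5+3=18 → 94/137 = 0.68613
  2: TP=63, FP=1+2+4+9+5=21, FN=1+4+1+2+0=8 → 126/155 = 0.81290
  3: TP=82, FP=0+4+1+5+3=13, FN=3+3+4+2+1=13 → 164/190 = 0.86316
  4: TP=46, FP=1+5+2+2+2=12, FN=8+11+9+5+10=43 → 92/147 = 0.62585
  5: TP=15, FP=1+3+0+1+10=15, FN=4+5+5+3+2=19 → 30/64 = 0.46875
Macro-F1 score = mean = (0.71264 + 0.68613 + 0.81290 + 0.86316 + 0.62585 + 0.46875) / 6 = 0.6949

0.6949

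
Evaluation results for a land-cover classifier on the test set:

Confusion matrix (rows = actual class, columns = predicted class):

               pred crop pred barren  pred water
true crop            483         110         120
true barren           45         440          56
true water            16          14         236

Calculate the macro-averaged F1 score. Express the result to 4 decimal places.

0.7537

Per-class F1 score (2·TP/(2·TP+FP+FN)):
  crop: TP=483, FP=45+16=61, FN=110+120=230 → 966/1257 = 0.76850
  barren: TP=440, FP=110+14=124, FN=45+56=101 → 880/1105 = 0.79638
  water: TP=236, FP=120+56=176, FN=16+14=30 → 472/678 = 0.69617
Macro-F1 score = mean = (0.76850 + 0.79638 + 0.69617) / 3 = 0.7537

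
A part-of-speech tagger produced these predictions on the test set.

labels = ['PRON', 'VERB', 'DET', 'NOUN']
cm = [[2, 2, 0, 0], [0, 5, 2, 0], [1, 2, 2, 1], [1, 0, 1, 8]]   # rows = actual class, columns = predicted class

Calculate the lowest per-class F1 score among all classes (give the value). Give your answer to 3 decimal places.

Per-class F1 score (2·TP/(2·TP+FP+FN)):
  PRON: TP=2, FP=0+1+1=2, FN=2+0+0=2 → 4/8 = 0.5000
  VERB: TP=5, FP=2+2+0=4, FN=0+2+0=2 → 10/16 = 0.6250
  DET: TP=2, FP=0+2+1=3, FN=1+2+1=4 → 4/11 = 0.3636
  NOUN: TP=8, FP=0+0+1=1, FN=1+0+1=2 → 16/19 = 0.8421
Lowest is class 'DET' with F1 score = 0.364.

0.364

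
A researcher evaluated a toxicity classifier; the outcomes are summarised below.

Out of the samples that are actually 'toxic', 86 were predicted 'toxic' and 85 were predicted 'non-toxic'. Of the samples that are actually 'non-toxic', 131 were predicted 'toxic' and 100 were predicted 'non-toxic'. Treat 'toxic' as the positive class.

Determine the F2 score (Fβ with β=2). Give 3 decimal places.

0.477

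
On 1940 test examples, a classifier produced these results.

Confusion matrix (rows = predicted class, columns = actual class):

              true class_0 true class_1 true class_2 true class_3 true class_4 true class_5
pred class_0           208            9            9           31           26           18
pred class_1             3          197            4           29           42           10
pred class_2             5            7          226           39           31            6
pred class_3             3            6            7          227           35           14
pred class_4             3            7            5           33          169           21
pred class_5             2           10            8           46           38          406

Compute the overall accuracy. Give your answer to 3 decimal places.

0.739

Accuracy = trace / total = (208+197+226+227+169+406=1433) / 1940 = 1433/1940 = 0.739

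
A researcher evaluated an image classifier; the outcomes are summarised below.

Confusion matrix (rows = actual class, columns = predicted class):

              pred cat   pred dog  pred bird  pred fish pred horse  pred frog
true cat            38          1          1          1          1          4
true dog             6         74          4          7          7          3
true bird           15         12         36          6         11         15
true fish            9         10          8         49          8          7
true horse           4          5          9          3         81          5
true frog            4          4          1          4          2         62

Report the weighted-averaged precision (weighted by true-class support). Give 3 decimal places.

Per-class precision (TP/(TP+FP)):
  cat: TP=38, FP=6+15+9+4+4=38 → 38/76 = 0.5000
  dog: TP=74, FP=1+12+10+5+4=32 → 74/106 = 0.6981
  bird: TP=36, FP=1+4+8+9+1=23 → 36/59 = 0.6102
  fish: TP=49, FP=1+7+6+3+4=21 → 49/70 = 0.7000
  horse: TP=81, FP=1+7+11+8+2=29 → 81/110 = 0.7364
  frog: TP=62, FP=4+3+15+7+5=34 → 62/96 = 0.6458
Weighted-precision = Σ (supportᵢ/N)·precisionᵢ with N=517: (46/517)·0.5000 + (101/517)·0.6981 + (95/517)·0.6102 + (91/517)·0.7000 + (107/517)·0.7364 + (77/517)·0.6458 = 0.665

0.665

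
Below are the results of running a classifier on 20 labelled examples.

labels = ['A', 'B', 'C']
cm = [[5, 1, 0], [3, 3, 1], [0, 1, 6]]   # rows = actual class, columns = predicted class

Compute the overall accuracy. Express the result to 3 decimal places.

Accuracy = trace / total = (5+3+6=14) / 20 = 14/20 = 0.700

0.700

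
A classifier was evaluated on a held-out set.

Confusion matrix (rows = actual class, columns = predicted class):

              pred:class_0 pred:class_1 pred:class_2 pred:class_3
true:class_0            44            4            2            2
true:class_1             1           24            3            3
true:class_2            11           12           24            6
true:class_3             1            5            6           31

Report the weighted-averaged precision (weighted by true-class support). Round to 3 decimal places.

0.697

Per-class precision (TP/(TP+FP)):
  class_0: TP=44, FP=1+11+1=13 → 44/57 = 0.7719
  class_1: TP=24, FP=4+12+5=21 → 24/45 = 0.5333
  class_2: TP=24, FP=2+3+6=11 → 24/35 = 0.6857
  class_3: TP=31, FP=2+3+6=11 → 31/42 = 0.7381
Weighted-precision = Σ (supportᵢ/N)·precisionᵢ with N=179: (52/179)·0.7719 + (31/179)·0.5333 + (53/179)·0.6857 + (43/179)·0.7381 = 0.697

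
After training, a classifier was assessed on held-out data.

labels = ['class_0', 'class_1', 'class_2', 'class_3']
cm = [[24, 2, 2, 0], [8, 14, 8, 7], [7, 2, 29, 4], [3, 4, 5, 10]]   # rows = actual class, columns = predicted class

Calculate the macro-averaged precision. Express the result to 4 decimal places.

Per-class precision (TP/(TP+FP)):
  class_0: TP=24, FP=8+7+3=18 → 24/42 = 0.57143
  class_1: TP=14, FP=2+2+4=8 → 14/22 = 0.63636
  class_2: TP=29, FP=2+8+5=15 → 29/44 = 0.65909
  class_3: TP=10, FP=0+7+4=11 → 10/21 = 0.47619
Macro-precision = mean = (0.57143 + 0.63636 + 0.65909 + 0.47619) / 4 = 0.5858

0.5858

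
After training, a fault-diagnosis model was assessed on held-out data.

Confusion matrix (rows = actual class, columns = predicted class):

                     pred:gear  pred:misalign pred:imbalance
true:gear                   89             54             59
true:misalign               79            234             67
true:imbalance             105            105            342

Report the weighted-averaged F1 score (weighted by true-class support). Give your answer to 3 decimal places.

0.596

Per-class F1 score (2·TP/(2·TP+FP+FN)):
  gear: TP=89, FP=79+105=184, FN=54+59=113 → 178/475 = 0.3747
  misalign: TP=234, FP=54+105=159, FN=79+67=146 → 468/773 = 0.6054
  imbalance: TP=342, FP=59+67=126, FN=105+105=210 → 684/1020 = 0.6706
Weighted-F1 score = Σ (supportᵢ/N)·F1 scoreᵢ with N=1134: (202/1134)·0.3747 + (380/1134)·0.6054 + (552/1134)·0.6706 = 0.596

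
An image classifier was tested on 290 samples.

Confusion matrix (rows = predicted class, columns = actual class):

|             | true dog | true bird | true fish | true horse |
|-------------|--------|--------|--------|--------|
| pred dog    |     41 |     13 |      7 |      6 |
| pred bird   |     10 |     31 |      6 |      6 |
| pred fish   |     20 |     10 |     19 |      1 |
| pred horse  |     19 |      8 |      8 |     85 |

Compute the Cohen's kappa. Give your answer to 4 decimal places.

0.4582

Observed agreement pₒ = trace/N = 176/290 = 0.60690
Expected agreement pₑ = Σ (rowᵢ·colᵢ)/N² = (90·67 + 62·53 + 40·50 + 98·120)/290² = 0.27439
κ = (pₒ − pₑ)/(1 − pₑ) = (0.60690 − 0.27439)/(1 − 0.27439) = 0.4582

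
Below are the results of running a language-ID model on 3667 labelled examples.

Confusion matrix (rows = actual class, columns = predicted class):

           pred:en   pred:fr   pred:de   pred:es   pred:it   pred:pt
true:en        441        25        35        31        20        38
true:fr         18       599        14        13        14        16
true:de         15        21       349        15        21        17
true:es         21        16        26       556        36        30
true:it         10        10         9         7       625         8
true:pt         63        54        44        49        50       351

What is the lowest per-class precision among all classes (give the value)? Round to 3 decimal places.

0.732

Per-class precision (TP/(TP+FP)):
  en: TP=441, FP=18+15+21+10+63=127 → 441/568 = 0.7764
  fr: TP=599, FP=25+21+16+10+54=126 → 599/725 = 0.8262
  de: TP=349, FP=35+14+26+9+44=128 → 349/477 = 0.7317
  es: TP=556, FP=31+13+15+7+49=115 → 556/671 = 0.8286
  it: TP=625, FP=20+14+21+36+50=141 → 625/766 = 0.8159
  pt: TP=351, FP=38+16+17+30+8=109 → 351/460 = 0.7630
Lowest is class 'de' with precision = 0.732.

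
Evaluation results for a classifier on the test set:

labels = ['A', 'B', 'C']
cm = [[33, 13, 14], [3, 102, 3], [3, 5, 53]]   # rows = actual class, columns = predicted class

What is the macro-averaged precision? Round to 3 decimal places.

0.818

Per-class precision (TP/(TP+FP)):
  A: TP=33, FP=3+3=6 → 33/39 = 0.8462
  B: TP=102, FP=13+5=18 → 102/120 = 0.8500
  C: TP=53, FP=14+3=17 → 53/70 = 0.7571
Macro-precision = mean = (0.8462 + 0.8500 + 0.7571) / 3 = 0.818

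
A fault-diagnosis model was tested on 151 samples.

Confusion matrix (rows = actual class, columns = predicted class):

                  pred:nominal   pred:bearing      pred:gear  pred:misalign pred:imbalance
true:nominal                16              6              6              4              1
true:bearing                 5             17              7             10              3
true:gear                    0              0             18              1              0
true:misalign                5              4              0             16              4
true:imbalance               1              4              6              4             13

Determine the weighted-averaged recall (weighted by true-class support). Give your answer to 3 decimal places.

Per-class recall (TP/(TP+FN)):
  nominal: TP=16, FN=6+6+4+1=17 → 16/33 = 0.4848
  bearing: TP=17, FN=5+7+10+3=25 → 17/42 = 0.4048
  gear: TP=18, FN=0+0+1+0=1 → 18/19 = 0.9474
  misalign: TP=16, FN=5+4+0+4=13 → 16/29 = 0.5517
  imbalance: TP=13, FN=1+4+6+4=15 → 13/28 = 0.4643
Weighted-recall = Σ (supportᵢ/N)·recallᵢ with N=151: (33/151)·0.4848 + (42/151)·0.4048 + (19/151)·0.9474 + (29/151)·0.5517 + (28/151)·0.4643 = 0.530

0.530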